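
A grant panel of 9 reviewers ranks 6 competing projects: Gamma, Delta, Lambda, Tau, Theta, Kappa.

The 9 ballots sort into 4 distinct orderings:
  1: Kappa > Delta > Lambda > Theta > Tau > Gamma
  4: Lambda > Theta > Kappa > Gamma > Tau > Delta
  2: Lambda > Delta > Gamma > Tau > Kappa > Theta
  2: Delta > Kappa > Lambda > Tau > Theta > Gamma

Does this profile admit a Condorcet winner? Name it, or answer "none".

Lambda

Head-to-head results (9 reviewers):
Gamma vs Delta: Delta, 5–4.
Gamma vs Lambda: Lambda, 9–0.
Gamma vs Tau: Gamma wins 6–3.
Gamma vs Theta: Theta, 7–2.
Gamma vs Kappa: Kappa wins 7–2.
Delta–Lambda: Lambda 6–3.
Delta–Tau: Delta 5–4.
Delta–Theta: Delta 5–4.
Delta vs Kappa: Kappa, 5–4.
Lambda vs Tau: Lambda, 9–0.
Lambda vs Theta: Lambda wins 9–0.
Lambda vs Kappa: Lambda wins 6–3.
Tau vs Theta: Theta, 5–4.
Tau vs Kappa: Kappa wins 7–2.
Theta vs Kappa: Kappa, 5–4.
Lambda beats each of Gamma, Delta, Tau, Theta, Kappa — Lambda is the Condorcet winner.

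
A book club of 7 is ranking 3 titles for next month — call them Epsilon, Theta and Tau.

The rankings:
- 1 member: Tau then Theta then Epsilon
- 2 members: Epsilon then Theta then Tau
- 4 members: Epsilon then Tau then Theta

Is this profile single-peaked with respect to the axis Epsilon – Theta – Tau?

no

Axis positions: Epsilon=1, Theta=2, Tau=3.
Cluster 1 (peak Tau at position 3): ranking walks positions 3-2-1, expanding outward from the peak — single-peaked.
Cluster 2 (peak Epsilon at position 1): ranking walks positions 1-2-3, expanding outward from the peak — single-peaked.
Cluster 3: ranking walks positions 1-3-2; Tau is ranked above Theta even though Theta lies between Tau and the peak Epsilon on the axis — preferences dip and rise again. Not single-peaked.
Cluster 3 violates single-peakedness, so the profile is not single-peaked on this axis.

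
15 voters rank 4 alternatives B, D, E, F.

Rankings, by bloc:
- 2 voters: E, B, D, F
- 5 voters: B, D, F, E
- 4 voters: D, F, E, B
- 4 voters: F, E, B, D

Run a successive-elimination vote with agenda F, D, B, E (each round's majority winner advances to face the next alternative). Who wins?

Round 1: F vs D — 4–11, D advances.
Round 2: D vs B — 4–11, B advances.
Round 3: B vs E — 5–10, E advances.
The agenda winner is E.

E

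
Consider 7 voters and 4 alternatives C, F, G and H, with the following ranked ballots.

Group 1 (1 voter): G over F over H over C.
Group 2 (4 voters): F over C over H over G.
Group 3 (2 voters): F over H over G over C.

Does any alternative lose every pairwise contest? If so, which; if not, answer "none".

G

Pairwise majorities:
C vs F: F wins 7–0.
C–G: C 4–3.
C vs H: C, 4–3.
F vs G: F preferred on 4+2 = 6 ballots; F wins 6–1.
F–H: F 7–0.
G vs H: G is ranked higher on 1 ballot, H on 6. H wins 6–1.
Only G has no wins; G is the Condorcet loser.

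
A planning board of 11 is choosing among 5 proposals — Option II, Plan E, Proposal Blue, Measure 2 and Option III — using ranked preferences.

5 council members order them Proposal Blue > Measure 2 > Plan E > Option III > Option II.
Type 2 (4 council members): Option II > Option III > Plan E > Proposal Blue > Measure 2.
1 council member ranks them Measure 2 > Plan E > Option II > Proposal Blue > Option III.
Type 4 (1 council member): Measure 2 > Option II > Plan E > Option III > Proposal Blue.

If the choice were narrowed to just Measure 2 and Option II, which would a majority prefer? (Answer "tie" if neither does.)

Measure 2

Ballots ranking Measure 2 above Option II: 5 + 1 + 1 = 7.
Ballots ranking Option II above Measure 2: 11 − 7 = 4.
Measure 2 wins the head-to-head 7–4.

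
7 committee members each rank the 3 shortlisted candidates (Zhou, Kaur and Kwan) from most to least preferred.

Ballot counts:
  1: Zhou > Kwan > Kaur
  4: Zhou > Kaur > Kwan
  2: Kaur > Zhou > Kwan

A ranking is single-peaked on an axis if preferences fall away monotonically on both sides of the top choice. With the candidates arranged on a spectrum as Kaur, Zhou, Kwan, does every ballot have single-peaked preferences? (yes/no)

yes

Axis positions: Kaur=1, Zhou=2, Kwan=3.
Bloc 1 (peak Zhou at position 2): ranking walks positions 2-3-1, expanding outward from the peak — single-peaked.
Bloc 2 (peak Zhou at position 2): ranking walks positions 2-1-3, expanding outward from the peak — single-peaked.
Bloc 3 (peak Kaur at position 1): ranking walks positions 1-2-3, expanding outward from the peak — single-peaked.
Every ranking is single-peaked on this axis.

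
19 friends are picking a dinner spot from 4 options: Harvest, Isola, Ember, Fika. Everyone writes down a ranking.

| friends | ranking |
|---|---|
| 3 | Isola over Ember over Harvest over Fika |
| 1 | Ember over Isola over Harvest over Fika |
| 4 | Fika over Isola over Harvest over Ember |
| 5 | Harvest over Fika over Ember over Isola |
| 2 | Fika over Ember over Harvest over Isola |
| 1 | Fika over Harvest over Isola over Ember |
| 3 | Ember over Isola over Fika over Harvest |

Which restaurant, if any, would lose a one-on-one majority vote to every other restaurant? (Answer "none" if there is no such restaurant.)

Pairwise majorities:
Harvest–Isola: Isola 11–8.
Harvest vs Ember: Harvest preferred on 4+5+1 = 10 ballots; Harvest wins 10–9.
Harvest vs Fika: Harvest is ranked higher on 3+1+5 = 9 ballots, Fika on 10. Fika wins 10–9.
Isola vs Ember: 8 to 11, Ember.
Isola vs Fika: Fika, 12–7.
Ember vs Fika: 3+1+3 = 7 for Ember, 12 for Fika — Fika by 12–7.
No restaurant is winless: Harvest beats Ember; Isola beats Harvest; Ember beats Isola; Fika beats Harvest. There is no Condorcet loser.

none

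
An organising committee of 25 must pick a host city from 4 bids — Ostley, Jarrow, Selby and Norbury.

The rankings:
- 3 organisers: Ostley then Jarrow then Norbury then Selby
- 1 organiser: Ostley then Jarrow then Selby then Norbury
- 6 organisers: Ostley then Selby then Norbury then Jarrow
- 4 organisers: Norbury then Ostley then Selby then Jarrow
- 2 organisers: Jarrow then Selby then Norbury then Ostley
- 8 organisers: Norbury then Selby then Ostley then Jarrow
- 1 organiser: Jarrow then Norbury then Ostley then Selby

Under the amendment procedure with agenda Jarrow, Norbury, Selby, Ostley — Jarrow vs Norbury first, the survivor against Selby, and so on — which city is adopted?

Round 1: Jarrow vs Norbury — 7–18, Norbury advances.
Round 2: Norbury vs Selby — 16–9, Norbury advances.
Round 3: Norbury vs Ostley — 15–10, Norbury advances.
Norbury survives the agenda.

Norbury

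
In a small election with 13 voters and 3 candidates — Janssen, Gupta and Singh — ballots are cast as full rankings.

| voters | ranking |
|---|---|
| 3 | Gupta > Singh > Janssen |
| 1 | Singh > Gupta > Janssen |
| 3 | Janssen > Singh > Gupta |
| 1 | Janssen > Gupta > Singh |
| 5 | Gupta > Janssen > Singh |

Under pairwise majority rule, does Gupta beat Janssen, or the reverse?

Ballots ranking Gupta above Janssen: 3 + 1 + 5 = 9.
Ballots ranking Janssen above Gupta: 13 − 9 = 4.
Gupta wins the head-to-head 9–4.

Gupta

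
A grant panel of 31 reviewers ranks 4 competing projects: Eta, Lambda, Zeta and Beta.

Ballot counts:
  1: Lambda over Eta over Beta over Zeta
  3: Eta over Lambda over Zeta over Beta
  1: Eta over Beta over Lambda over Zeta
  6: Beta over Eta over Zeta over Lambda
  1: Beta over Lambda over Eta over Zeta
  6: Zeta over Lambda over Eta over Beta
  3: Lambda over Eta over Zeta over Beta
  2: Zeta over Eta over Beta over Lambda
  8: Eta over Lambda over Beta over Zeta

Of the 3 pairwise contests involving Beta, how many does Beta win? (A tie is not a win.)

Beta against each rival (31 reviewers):
Beta vs Eta: Beta preferred on 6+1 = 7 ballots; Eta wins 24–7.
Beta vs Lambda: 1+6+1+2 = 10 for Beta, 21 for Lambda — Lambda by 21–10.
Beta vs Zeta: Beta is ranked higher on 1+1+6+1+8 = 17 ballots, Zeta on 14. Beta wins 17–14.
Beta beats Zeta; loses to Eta, Lambda — 1 pairwise win.

1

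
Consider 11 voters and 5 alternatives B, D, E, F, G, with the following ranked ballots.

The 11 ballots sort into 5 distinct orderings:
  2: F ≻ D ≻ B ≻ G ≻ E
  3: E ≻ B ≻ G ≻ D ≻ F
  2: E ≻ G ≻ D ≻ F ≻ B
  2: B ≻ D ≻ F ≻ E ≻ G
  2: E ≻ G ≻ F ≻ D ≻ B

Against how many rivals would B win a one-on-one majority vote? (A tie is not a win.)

B against each rival (11 voters):
B vs D: B preferred on 3+2 = 5 ballots; D wins 6–5.
B vs E: E, 7–4.
B vs F: B preferred on 3+2 = 5 ballots; F wins 6–5.
B vs G: 7 to 4, B.
B beats G; loses to D, E, F — 1 pairwise win.

1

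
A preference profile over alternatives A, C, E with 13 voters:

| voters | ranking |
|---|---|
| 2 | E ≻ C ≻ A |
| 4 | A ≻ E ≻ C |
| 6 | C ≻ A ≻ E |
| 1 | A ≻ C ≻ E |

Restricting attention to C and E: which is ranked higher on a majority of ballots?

Ballots ranking C above E: 6 + 1 = 7.
Ballots ranking E above C: 13 − 7 = 6.
C wins the head-to-head 7–6.

C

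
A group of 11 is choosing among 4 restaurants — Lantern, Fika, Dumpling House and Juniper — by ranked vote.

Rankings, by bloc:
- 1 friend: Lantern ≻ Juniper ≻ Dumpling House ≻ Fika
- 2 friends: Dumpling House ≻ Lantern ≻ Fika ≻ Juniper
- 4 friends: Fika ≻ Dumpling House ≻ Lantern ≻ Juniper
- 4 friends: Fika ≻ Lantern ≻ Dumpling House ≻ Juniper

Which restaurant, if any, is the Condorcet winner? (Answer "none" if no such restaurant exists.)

Head-to-head results (11 friends):
Lantern vs Fika: Lantern is ranked higher on 1+2 = 3 ballots, Fika on 8. Fika wins 8–3.
Lantern vs Dumpling House: Dumpling House wins 6–5.
Lantern vs Juniper: Lantern wins 11–0.
Fika vs Dumpling House: Fika is ranked higher on 4+4 = 8 ballots, Dumpling House on 3. Fika wins 8–3.
Fika vs Juniper: Fika, 10–1.
Dumpling House vs Juniper: Dumpling House is ranked higher on 2+4+4 = 10 ballots, Juniper on 1. Dumpling House wins 10–1.
Only Fika has no losses; Fika is the Condorcet winner.

Fika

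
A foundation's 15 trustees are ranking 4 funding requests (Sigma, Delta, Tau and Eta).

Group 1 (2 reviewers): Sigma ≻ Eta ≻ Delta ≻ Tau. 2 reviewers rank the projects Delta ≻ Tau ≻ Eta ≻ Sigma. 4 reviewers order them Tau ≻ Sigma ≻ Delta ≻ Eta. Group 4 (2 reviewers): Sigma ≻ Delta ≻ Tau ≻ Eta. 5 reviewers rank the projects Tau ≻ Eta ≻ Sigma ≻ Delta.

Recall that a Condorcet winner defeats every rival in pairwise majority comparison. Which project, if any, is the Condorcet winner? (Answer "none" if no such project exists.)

Tau

Pairwise majorities:
Sigma–Delta: Sigma 13–2.
Sigma–Tau: Tau 11–4.
Sigma vs Eta: Sigma, 8–7.
Delta–Tau: Tau 9–6.
Delta vs Eta: Delta, 8–7.
Tau vs Eta: Tau, 13–2.
Only Tau has no losses; Tau is the Condorcet winner.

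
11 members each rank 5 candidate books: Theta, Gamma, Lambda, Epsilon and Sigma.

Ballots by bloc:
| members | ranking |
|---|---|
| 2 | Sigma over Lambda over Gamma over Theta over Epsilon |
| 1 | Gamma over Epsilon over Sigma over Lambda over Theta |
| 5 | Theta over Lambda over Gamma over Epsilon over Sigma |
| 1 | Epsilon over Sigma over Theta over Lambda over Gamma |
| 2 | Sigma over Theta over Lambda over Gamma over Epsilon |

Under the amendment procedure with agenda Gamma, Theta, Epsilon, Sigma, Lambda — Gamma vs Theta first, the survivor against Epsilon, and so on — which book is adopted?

Round 1: Gamma vs Theta — 3–8, Theta advances.
Round 2: Theta vs Epsilon — 9–2, Theta advances.
Round 3: Theta vs Sigma — 5–6, Sigma advances.
Round 4: Sigma vs Lambda — 6–5, Sigma advances.
Sigma survives the agenda.

Sigma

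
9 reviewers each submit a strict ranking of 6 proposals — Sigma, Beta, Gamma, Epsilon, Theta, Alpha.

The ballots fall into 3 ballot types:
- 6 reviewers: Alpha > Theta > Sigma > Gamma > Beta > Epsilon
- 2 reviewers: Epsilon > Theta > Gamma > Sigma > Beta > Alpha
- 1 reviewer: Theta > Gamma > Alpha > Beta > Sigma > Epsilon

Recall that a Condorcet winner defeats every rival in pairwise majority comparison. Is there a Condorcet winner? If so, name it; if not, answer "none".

Alpha

Head-to-head results (9 reviewers):
Sigma vs Beta: Sigma wins 8–1.
Sigma vs Gamma: Sigma is ranked higher on 6 ballots, Gamma on 3. Sigma wins 6–3.
Sigma vs Epsilon: Sigma is ranked higher on 6+1 = 7 ballots, Epsilon on 2. Sigma wins 7–2.
Sigma vs Theta: Sigma preferred on 0 ballots; Theta wins 9–0.
Sigma vs Alpha: Alpha, 7–2.
Beta vs Gamma: Gamma wins 9–0.
Beta vs Epsilon: Beta is ranked higher on 6+1 = 7 ballots, Epsilon on 2. Beta wins 7–2.
Beta vs Theta: Beta preferred on 0 ballots; Theta wins 9–0.
Beta vs Alpha: Alpha wins 7–2.
Gamma vs Epsilon: Gamma preferred on 6+1 = 7 ballots; Gamma wins 7–2.
Gamma vs Theta: 0 for Gamma, 9 for Theta — Theta by 9–0.
Gamma vs Alpha: Gamma preferred on 2+1 = 3 ballots; Alpha wins 6–3.
Epsilon–Theta: Theta 7–2.
Epsilon–Alpha: Alpha 7–2.
Theta vs Alpha: Theta is ranked higher on 2+1 = 3 ballots, Alpha on 6. Alpha wins 6–3.
Only Alpha has no losses; Alpha is the Condorcet winner.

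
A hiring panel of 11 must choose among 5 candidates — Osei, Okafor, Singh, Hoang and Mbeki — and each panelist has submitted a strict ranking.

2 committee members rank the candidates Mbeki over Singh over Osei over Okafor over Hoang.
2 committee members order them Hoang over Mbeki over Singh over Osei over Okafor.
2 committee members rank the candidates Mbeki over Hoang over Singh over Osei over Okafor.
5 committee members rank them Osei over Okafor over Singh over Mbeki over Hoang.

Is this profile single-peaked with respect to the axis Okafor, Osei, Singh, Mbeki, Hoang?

yes

Axis positions: Okafor=1, Osei=2, Singh=3, Mbeki=4, Hoang=5.
Type 1 (peak Mbeki at position 4): ranking walks positions 4-3-2-1-5, expanding outward from the peak — single-peaked.
Type 2 (peak Hoang at position 5): ranking walks positions 5-4-3-2-1, expanding outward from the peak — single-peaked.
Type 3 (peak Mbeki at position 4): ranking walks positions 4-5-3-2-1, expanding outward from the peak — single-peaked.
Type 4 (peak Osei at position 2): ranking walks positions 2-1-3-4-5, expanding outward from the peak — single-peaked.
Every ranking is single-peaked on this axis.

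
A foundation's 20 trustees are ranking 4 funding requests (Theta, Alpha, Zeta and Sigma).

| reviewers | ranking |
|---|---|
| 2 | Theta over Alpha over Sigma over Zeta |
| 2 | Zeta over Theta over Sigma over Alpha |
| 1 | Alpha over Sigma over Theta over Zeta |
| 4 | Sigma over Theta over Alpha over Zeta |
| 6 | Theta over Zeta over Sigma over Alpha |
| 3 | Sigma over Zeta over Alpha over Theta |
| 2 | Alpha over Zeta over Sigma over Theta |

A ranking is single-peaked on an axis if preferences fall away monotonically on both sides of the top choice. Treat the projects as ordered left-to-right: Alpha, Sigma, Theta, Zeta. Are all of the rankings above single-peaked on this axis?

Axis positions: Alpha=1, Sigma=2, Theta=3, Zeta=4.
Faction 1: ranking walks positions 3-1-2-4; Alpha is ranked above Sigma even though Sigma lies between Alpha and the peak Theta on the axis — preferences dip and rise again. Not single-peaked.
Faction 2 (peak Zeta at position 4): ranking walks positions 4-3-2-1, expanding outward from the peak — single-peaked.
Faction 3 (peak Alpha at position 1): ranking walks positions 1-2-3-4, expanding outward from the peak — single-peaked.
Faction 4 (peak Sigma at position 2): ranking walks positions 2-3-1-4, expanding outward from the peak — single-peaked.
Faction 5 (peak Theta at position 3): ranking walks positions 3-4-2-1, expanding outward from the peak — single-peaked.
Faction 6: ranking walks positions 2-4-1-3; Zeta is ranked above Theta even though Theta lies between Zeta and the peak Sigma on the axis — preferences dip and rise again. Not single-peaked.
Faction 7: ranking walks positions 1-4-2-3; Zeta is ranked above Sigma even though Sigma lies between Zeta and the peak Alpha on the axis — preferences dip and rise again. Not single-peaked.
Faction 1 violates single-peakedness, so the profile is not single-peaked on this axis.

no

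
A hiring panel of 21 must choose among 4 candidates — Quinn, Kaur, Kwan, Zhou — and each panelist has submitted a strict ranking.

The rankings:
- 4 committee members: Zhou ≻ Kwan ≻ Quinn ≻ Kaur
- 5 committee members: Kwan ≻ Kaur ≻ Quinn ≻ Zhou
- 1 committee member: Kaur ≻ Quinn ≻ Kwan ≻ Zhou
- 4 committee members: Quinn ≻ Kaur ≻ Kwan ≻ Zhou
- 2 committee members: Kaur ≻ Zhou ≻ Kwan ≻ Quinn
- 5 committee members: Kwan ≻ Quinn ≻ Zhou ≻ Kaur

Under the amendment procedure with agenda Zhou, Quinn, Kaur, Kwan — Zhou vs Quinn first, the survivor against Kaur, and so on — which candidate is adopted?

Round 1: Zhou vs Quinn — 6–15, Quinn advances.
Round 2: Quinn vs Kaur — 13–8, Quinn advances.
Round 3: Quinn vs Kwan — 5–16, Kwan advances.
Kwan survives the agenda.

Kwan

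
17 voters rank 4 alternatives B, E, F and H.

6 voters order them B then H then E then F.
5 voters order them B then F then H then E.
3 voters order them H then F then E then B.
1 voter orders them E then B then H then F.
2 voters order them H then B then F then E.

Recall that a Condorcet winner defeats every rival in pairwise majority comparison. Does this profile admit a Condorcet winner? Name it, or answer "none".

B

Pairwise majorities:
B vs E: B, 13–4.
B–F: B 14–3.
B vs H: B wins 12–5.
E–F: F 10–7.
E vs H: 1 for E, 16 for H — H by 16–1.
F vs H: H, 12–5.
Only B has no losses; B is the Condorcet winner.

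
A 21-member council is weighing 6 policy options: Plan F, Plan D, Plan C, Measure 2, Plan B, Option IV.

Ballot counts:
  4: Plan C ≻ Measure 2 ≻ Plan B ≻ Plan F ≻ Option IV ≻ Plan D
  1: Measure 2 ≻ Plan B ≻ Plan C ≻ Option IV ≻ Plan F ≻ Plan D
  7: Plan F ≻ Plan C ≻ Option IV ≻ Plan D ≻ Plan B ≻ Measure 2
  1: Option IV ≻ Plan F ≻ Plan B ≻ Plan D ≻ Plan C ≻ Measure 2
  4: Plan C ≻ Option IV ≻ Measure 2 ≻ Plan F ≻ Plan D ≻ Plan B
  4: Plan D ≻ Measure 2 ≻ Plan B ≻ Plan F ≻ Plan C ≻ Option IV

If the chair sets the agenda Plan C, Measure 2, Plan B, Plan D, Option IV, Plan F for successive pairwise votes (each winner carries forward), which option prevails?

Round 1: Plan C vs Measure 2 — 16–5, Plan C advances.
Round 2: Plan C vs Plan B — 15–6, Plan C advances.
Round 3: Plan C vs Plan D — 16–5, Plan C advances.
Round 4: Plan C vs Option IV — 20–1, Plan C advances.
Round 5: Plan C vs Plan F — 9–12, Plan F advances.
The agenda winner is Plan F.

Plan F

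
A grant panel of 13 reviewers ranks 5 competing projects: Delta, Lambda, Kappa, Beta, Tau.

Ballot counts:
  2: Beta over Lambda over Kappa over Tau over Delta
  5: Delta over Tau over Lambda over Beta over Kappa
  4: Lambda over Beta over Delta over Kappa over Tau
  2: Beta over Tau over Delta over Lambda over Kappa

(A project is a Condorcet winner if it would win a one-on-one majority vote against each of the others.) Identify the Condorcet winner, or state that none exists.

Check each pair by majority over 13 ballots:
Delta vs Lambda: 5+2 = 7 for Delta, 6 for Lambda — Delta by 7–6.
Delta vs Kappa: Delta preferred on 5+4+2 = 11 ballots; Delta wins 11–2.
Delta vs Beta: Delta preferred on 5 ballots; Beta wins 8–5.
Delta vs Tau: 5+4 = 9 for Delta, 4 for Tau — Delta by 9–4.
Lambda vs Kappa: 13 to 0, Lambda.
Lambda vs Beta: Lambda preferred on 5+4 = 9 ballots; Lambda wins 9–4.
Lambda vs Tau: Lambda preferred on 2+4 = 6 ballots; Tau wins 7–6.
Kappa vs Beta: Kappa is ranked higher on 0 ballots, Beta on 13. Beta wins 13–0.
Kappa vs Tau: Kappa preferred on 2+4 = 6 ballots; Tau wins 7–6.
Beta vs Tau: 2+4+2 = 8 for Beta, 5 for Tau — Beta by 8–5.
Each project drops at least one matchup (Delta loses to Beta; Lambda loses to Delta; Kappa loses to Delta; Beta loses to Lambda; Tau loses to Delta); the cycle Delta → Lambda → Beta → Delta rules out a Condorcet winner.

none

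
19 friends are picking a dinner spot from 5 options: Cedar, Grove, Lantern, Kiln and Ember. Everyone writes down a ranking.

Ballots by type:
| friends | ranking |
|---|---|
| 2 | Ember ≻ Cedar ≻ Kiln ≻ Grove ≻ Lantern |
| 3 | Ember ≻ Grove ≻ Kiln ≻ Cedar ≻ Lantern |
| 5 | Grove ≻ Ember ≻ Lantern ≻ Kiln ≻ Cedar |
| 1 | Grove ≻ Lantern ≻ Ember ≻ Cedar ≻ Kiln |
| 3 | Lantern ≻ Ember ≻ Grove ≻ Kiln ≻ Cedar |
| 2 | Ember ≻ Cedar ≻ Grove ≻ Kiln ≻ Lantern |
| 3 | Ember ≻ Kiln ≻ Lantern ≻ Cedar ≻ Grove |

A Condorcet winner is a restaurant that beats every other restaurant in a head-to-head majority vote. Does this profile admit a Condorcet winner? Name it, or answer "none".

Ember

Head-to-head results (19 friends):
Cedar vs Grove: Cedar preferred on 2+2+3 = 7 ballots; Grove wins 12–7.
Cedar vs Lantern: 2+3+2 = 7 for Cedar, 12 for Lantern — Lantern by 12–7.
Cedar vs Kiln: 2+1+2 = 5 for Cedar, 14 for Kiln — Kiln by 14–5.
Cedar vs Ember: 0 for Cedar, 19 for Ember — Ember by 19–0.
Grove vs Lantern: 2+3+5+1+2 = 13 for Grove, 6 for Lantern — Grove by 13–6.
Grove vs Kiln: Grove preferred on 3+5+1+3+2 = 14 ballots; Grove wins 14–5.
Grove vs Ember: Grove preferred on 5+1 = 6 ballots; Ember wins 13–6.
Lantern vs Kiln: 5+1+3 = 9 for Lantern, 10 for Kiln — Kiln by 10–9.
Lantern vs Ember: 4 to 15, Ember.
Kiln vs Ember: 0 for Kiln, 19 for Ember — Ember by 19–0.
Ember wins every pairwise contest, so Ember is the Condorcet winner.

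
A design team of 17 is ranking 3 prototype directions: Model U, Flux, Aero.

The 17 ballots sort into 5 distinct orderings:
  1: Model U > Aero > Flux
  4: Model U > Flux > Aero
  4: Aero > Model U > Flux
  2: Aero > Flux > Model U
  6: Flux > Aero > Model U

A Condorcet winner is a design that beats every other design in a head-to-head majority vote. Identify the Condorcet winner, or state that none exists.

Pairwise majorities:
Model U–Flux: Model U 9–8.
Model U vs Aero: Aero, 12–5.
Flux–Aero: Flux 10–7.
No design is unbeaten: Model U loses to Aero; Flux loses to Model U; Aero loses to Flux. In particular Model U > Flux > Aero > Model U is a majority cycle — no Condorcet winner exists.

none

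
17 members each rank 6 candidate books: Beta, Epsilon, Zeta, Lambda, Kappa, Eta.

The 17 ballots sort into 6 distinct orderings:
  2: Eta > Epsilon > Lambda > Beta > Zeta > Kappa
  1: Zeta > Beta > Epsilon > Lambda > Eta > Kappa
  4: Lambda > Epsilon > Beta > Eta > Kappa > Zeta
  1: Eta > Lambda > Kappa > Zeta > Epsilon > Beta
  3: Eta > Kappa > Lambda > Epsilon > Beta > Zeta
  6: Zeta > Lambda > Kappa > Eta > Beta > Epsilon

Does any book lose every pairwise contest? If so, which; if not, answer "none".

Pairwise majorities:
Beta vs Epsilon: 7 to 10, Epsilon.
Beta vs Zeta: Beta is ranked higher on 2+4+3 = 9 ballots, Zeta on 8. Beta wins 9–8.
Beta vs Lambda: Beta is ranked higher on 1 ballot, Lambda on 16. Lambda wins 16–1.
Beta vs Kappa: 7 to 10, Kappa.
Beta vs Eta: 1+4 = 5 for Beta, 12 for Eta — Eta by 12–5.
Epsilon vs Zeta: Epsilon wins 9–8.
Epsilon vs Lambda: Lambda wins 14–3.
Epsilon vs Kappa: Epsilon is ranked higher on 2+1+4 = 7 ballots, Kappa on 10. Kappa wins 10–7.
Epsilon vs Eta: Eta, 12–5.
Zeta vs Lambda: Lambda, 10–7.
Zeta vs Kappa: 9 to 8, Zeta.
Zeta vs Eta: Eta wins 10–7.
Lambda vs Kappa: Lambda is ranked higher on 2+1+4+1+6 = 14 ballots, Kappa on 3. Lambda wins 14–3.
Lambda vs Eta: 1+4+6 = 11 for Lambda, 6 for Eta — Lambda by 11–6.
Kappa vs Eta: Eta wins 11–6.
Each book has at least one pairwise win (Beta beats Zeta; Epsilon beats Beta; Zeta beats Kappa; Lambda beats Beta; Kappa beats Beta; Eta beats Beta) — no Condorcet loser.

none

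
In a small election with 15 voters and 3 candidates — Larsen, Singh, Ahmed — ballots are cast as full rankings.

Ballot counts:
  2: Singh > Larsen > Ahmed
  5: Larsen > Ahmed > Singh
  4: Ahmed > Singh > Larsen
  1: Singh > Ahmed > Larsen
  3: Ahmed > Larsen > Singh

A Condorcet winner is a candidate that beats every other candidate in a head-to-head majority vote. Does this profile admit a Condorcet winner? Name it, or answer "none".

Check each pair by majority over 15 ballots:
Larsen vs Singh: 8 to 7, Larsen.
Larsen vs Ahmed: 7 to 8, Ahmed.
Singh vs Ahmed: 2+1 = 3 for Singh, 12 for Ahmed — Ahmed by 12–3.
Only Ahmed has no losses; Ahmed is the Condorcet winner.

Ahmed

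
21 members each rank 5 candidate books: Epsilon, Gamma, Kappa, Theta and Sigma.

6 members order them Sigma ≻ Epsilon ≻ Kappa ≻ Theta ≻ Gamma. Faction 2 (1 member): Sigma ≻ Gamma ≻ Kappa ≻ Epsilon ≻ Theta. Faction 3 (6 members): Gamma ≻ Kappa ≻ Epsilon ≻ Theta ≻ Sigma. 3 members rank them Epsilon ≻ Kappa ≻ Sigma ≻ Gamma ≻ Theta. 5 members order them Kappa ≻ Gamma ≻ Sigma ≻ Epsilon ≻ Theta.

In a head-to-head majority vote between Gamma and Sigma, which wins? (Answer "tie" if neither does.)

Gamma

Ballots ranking Gamma above Sigma: 6 + 5 = 11.
Ballots ranking Sigma above Gamma: 21 − 11 = 10.
Gamma wins the head-to-head 11–10.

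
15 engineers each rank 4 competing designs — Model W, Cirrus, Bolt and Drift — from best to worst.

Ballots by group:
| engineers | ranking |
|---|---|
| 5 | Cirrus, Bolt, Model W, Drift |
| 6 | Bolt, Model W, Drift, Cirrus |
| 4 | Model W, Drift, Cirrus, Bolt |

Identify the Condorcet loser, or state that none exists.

Pairwise majorities:
Model W vs Cirrus: Model W, 10–5.
Model W vs Bolt: 4 for Model W, 11 for Bolt — Bolt by 11–4.
Model W–Drift: Model W 15–0.
Cirrus vs Bolt: Cirrus, 9–6.
Cirrus vs Drift: Drift, 10–5.
Bolt–Drift: Bolt 11–4.
No design is winless: Model W beats Cirrus; Cirrus beats Bolt; Bolt beats Model W; Drift beats Cirrus. There is no Condorcet loser.

none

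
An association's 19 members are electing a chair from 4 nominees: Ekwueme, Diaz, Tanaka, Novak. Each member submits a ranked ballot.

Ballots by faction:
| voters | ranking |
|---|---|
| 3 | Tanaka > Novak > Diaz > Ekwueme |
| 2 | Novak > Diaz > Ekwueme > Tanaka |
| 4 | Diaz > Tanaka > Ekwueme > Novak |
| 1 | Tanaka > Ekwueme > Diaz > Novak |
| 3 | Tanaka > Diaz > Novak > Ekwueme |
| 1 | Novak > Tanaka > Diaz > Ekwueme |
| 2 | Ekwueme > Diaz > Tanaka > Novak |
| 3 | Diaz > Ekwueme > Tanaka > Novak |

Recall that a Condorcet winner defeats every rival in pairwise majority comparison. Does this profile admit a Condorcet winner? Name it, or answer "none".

Pairwise majorities:
Ekwueme vs Diaz: Diaz wins 16–3.
Ekwueme vs Tanaka: 7 to 12, Tanaka.
Ekwueme vs Novak: Ekwueme wins 10–9.
Diaz vs Tanaka: Diaz is ranked higher on 2+4+2+3 = 11 ballots, Tanaka on 8. Diaz wins 11–8.
Diaz vs Novak: 13 to 6, Diaz.
Tanaka vs Novak: 3+4+1+3+2+3 = 16 for Tanaka, 3 for Novak — Tanaka by 16–3.
Only Diaz has no losses; Diaz is the Condorcet winner.

Diaz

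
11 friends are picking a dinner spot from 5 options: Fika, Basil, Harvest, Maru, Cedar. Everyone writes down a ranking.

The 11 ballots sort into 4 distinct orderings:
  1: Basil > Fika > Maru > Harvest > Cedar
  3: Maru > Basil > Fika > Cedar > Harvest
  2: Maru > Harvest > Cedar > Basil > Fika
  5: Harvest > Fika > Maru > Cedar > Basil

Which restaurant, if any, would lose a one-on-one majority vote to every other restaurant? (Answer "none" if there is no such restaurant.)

none

Pairwise majorities:
Fika vs Basil: Fika is ranked higher on 5 ballots, Basil on 6. Basil wins 6–5.
Fika vs Harvest: Harvest, 7–4.
Fika vs Maru: Fika preferred on 1+5 = 6 ballots; Fika wins 6–5.
Fika vs Cedar: Fika, 9–2.
Basil vs Harvest: 1+3 = 4 for Basil, 7 for Harvest — Harvest by 7–4.
Basil vs Maru: Basil preferred on 1 ballot; Maru wins 10–1.
Basil vs Cedar: 4 to 7, Cedar.
Harvest vs Maru: 5 to 6, Maru.
Harvest vs Cedar: Harvest is ranked higher on 1+2+5 = 8 ballots, Cedar on 3. Harvest wins 8–3.
Maru vs Cedar: Maru, 11–0.
Every restaurant wins at least one matchup (Fika beats Maru; Basil beats Fika; Harvest beats Fika; Maru beats Basil; Cedar beats Basil), so there is no Condorcet loser.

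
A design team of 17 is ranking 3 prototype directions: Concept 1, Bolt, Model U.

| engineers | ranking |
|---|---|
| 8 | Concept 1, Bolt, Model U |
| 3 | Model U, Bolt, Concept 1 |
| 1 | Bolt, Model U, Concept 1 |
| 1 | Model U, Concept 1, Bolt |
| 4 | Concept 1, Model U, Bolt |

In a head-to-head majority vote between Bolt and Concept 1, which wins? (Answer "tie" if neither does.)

Ballots ranking Bolt above Concept 1: 3 + 1 = 4.
Ballots ranking Concept 1 above Bolt: 17 − 4 = 13.
Concept 1 wins the head-to-head 13–4.

Concept 1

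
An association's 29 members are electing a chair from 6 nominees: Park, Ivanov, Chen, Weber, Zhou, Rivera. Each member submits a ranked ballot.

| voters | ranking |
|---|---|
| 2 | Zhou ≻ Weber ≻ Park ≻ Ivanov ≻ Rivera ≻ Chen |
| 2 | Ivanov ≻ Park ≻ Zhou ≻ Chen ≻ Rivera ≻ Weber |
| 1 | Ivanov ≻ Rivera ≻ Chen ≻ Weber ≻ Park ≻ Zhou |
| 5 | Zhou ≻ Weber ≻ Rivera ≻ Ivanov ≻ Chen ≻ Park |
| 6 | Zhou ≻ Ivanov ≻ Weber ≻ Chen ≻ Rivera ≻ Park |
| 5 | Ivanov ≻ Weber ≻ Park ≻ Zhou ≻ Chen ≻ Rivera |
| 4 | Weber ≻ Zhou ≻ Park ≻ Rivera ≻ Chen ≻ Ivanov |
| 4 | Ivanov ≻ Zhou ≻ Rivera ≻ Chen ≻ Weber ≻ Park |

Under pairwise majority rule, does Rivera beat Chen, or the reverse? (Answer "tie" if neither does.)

Ballots ranking Rivera above Chen: 2 + 1 + 5 + 4 + 4 = 16.
Ballots ranking Chen above Rivera: 29 − 16 = 13.
Rivera wins the head-to-head 16–13.

Rivera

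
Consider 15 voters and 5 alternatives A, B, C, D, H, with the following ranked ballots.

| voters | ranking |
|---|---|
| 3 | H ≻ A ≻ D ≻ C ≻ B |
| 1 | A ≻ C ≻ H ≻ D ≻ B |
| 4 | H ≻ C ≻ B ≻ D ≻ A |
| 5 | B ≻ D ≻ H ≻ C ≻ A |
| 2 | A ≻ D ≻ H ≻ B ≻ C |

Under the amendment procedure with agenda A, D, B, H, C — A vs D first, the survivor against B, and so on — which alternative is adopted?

Round 1: A vs D — 6–9, D advances.
Round 2: D vs B — 6–9, B advances.
Round 3: B vs H — 5–10, H advances.
Round 4: H vs C — 14–1, H advances.
The agenda winner is H.

H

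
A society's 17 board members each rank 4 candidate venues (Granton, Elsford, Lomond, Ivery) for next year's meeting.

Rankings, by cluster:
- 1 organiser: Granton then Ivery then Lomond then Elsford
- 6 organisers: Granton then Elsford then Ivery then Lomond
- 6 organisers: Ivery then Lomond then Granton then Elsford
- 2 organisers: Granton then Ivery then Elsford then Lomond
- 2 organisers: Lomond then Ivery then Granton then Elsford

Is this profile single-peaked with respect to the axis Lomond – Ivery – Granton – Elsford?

Axis positions: Lomond=1, Ivery=2, Granton=3, Elsford=4.
Cluster 1 (peak Granton at position 3): ranking walks positions 3-2-1-4, expanding outward from the peak — single-peaked.
Cluster 2 (peak Granton at position 3): ranking walks positions 3-4-2-1, expanding outward from the peak — single-peaked.
Cluster 3 (peak Ivery at position 2): ranking walks positions 2-1-3-4, expanding outward from the peak — single-peaked.
Cluster 4 (peak Granton at position 3): ranking walks positions 3-2-4-1, expanding outward from the peak — single-peaked.
Cluster 5 (peak Lomond at position 1): ranking walks positions 1-2-3-4, expanding outward from the peak — single-peaked.
Every ranking is single-peaked on this axis.

yes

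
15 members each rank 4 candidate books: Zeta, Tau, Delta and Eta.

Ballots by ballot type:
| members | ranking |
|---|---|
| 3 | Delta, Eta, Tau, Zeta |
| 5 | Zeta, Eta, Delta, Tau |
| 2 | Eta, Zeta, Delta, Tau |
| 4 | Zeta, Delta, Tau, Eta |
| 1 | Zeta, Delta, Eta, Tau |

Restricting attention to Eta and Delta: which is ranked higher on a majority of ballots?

Delta

Ballots ranking Eta above Delta: 5 + 2 = 7.
Ballots ranking Delta above Eta: 15 − 7 = 8.
Delta wins the head-to-head 8–7.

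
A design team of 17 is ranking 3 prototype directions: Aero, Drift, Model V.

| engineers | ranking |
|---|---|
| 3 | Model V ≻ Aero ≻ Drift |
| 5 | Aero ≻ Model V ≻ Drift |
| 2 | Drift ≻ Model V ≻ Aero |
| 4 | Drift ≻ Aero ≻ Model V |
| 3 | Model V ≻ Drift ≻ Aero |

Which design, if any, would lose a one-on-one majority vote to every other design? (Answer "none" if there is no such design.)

Head-to-head results (17 engineers):
Aero–Drift: Drift 9–8.
Aero vs Model V: 9 to 8, Aero.
Drift vs Model V: Drift is ranked higher on 2+4 = 6 ballots, Model V on 11. Model V wins 11–6.
Each design has at least one pairwise win (Aero beats Model V; Drift beats Aero; Model V beats Drift) — no Condorcet loser.

none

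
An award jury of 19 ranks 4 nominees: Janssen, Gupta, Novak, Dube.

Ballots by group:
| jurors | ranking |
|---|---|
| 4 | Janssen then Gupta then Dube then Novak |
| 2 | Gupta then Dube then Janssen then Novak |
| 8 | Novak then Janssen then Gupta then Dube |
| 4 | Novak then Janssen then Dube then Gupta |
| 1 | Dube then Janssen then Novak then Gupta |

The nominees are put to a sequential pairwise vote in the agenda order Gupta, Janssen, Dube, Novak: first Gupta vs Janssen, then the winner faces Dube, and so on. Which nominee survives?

Round 1: Gupta vs Janssen — 2–17, Janssen advances.
Round 2: Janssen vs Dube — 16–3, Janssen advances.
Round 3: Janssen vs Novak — 7–12, Novak advances.
The agenda winner is Novak.

Novak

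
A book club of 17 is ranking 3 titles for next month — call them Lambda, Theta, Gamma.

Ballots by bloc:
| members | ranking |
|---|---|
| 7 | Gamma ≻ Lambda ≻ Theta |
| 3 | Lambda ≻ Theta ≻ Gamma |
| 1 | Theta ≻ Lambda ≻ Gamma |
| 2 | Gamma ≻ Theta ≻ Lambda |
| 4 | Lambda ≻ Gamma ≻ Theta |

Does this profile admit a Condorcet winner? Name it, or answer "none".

Gamma

Pairwise majorities:
Lambda vs Theta: 7+3+4 = 14 for Lambda, 3 for Theta — Lambda by 14–3.
Lambda vs Gamma: Lambda is ranked higher on 3+1+4 = 8 ballots, Gamma on 9. Gamma wins 9–8.
Theta vs Gamma: Gamma, 13–4.
Gamma defeats every rival head-to-head and is the Condorcet winner.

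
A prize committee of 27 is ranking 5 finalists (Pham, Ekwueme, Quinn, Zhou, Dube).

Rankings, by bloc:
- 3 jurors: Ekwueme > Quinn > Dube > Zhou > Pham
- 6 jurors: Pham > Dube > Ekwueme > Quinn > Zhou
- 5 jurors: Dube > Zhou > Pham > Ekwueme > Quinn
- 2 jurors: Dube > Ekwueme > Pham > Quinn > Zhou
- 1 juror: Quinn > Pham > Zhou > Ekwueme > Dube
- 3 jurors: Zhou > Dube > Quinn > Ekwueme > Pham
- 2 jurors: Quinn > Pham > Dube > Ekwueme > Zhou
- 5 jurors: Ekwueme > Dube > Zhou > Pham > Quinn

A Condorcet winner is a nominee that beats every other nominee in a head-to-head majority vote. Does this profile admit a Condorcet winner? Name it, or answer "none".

Dube

Head-to-head results (27 jurors):
Pham vs Ekwueme: Pham, 14–13.
Pham vs Quinn: Pham, 18–9.
Pham vs Zhou: Zhou wins 16–11.
Pham vs Dube: Dube wins 18–9.
Ekwueme vs Quinn: Ekwueme wins 21–6.
Ekwueme vs Zhou: Ekwueme wins 18–9.
Ekwueme–Dube: Dube 18–9.
Quinn vs Zhou: Quinn, 14–13.
Quinn vs Dube: Dube wins 21–6.
Zhou–Dube: Dube 23–4.
Dube beats each of Pham, Ekwueme, Quinn, Zhou — Dube is the Condorcet winner.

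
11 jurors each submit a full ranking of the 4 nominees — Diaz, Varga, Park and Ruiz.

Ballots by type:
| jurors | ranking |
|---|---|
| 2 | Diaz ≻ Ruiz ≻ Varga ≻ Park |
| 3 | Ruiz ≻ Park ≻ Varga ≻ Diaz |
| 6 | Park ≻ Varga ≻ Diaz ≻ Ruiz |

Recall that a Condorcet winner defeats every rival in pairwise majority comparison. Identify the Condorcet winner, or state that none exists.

Park

Check each pair by majority over 11 ballots:
Diaz vs Varga: Varga, 9–2.
Diaz–Park: Park 9–2.
Diaz–Ruiz: Diaz 8–3.
Varga vs Park: Park, 9–2.
Varga vs Ruiz: Varga wins 6–5.
Park vs Ruiz: Park wins 6–5.
Park beats each of Diaz, Varga, Ruiz — Park is the Condorcet winner.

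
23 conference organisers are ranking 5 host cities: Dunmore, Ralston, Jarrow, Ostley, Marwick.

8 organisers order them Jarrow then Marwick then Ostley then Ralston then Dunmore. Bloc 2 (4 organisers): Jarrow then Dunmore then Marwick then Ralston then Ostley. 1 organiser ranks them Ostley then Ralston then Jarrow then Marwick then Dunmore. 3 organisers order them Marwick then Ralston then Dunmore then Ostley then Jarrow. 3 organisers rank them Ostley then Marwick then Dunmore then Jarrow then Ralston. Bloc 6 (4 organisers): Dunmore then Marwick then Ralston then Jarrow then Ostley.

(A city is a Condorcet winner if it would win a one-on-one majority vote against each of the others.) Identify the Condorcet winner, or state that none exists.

Pairwise majorities:
Dunmore–Ralston: Ralston 12–11.
Dunmore–Jarrow: Jarrow 13–10.
Dunmore–Ostley: Ostley 12–11.
Dunmore vs Marwick: Marwick, 15–8.
Ralston–Jarrow: Jarrow 15–8.
Ralston vs Ostley: Ostley, 12–11.
Ralston–Marwick: Marwick 22–1.
Jarrow–Ostley: Jarrow 16–7.
Jarrow–Marwick: Jarrow 13–10.
Ostley vs Marwick: Marwick wins 19–4.
Jarrow beats each of Dunmore, Ralston, Ostley, Marwick — Jarrow is the Condorcet winner.

Jarrow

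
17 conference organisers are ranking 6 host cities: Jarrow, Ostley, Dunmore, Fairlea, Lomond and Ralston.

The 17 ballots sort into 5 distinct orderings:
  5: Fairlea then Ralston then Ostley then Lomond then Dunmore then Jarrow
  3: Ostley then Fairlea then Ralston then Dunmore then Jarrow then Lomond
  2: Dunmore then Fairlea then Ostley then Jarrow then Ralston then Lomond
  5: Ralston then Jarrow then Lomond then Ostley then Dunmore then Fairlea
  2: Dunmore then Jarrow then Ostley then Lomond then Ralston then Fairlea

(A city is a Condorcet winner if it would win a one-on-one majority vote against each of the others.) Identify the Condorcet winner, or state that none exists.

none

Head-to-head results (17 organisers):
Jarrow vs Ostley: Ostley wins 10–7.
Jarrow vs Dunmore: Dunmore, 12–5.
Jarrow–Fairlea: Fairlea 10–7.
Jarrow–Lomond: Jarrow 12–5.
Jarrow vs Ralston: Ralston wins 13–4.
Ostley vs Dunmore: Ostley wins 13–4.
Ostley–Fairlea: Ostley 10–7.
Ostley–Lomond: Ostley 12–5.
Ostley vs Ralston: Ralston wins 10–7.
Dunmore vs Fairlea: Dunmore, 9–8.
Dunmore vs Lomond: Lomond wins 10–7.
Dunmore vs Ralston: Ralston wins 13–4.
Fairlea–Lomond: Fairlea 10–7.
Fairlea vs Ralston: Fairlea wins 10–7.
Lomond vs Ralston: Ralston wins 15–2.
Every city loses at least once (Jarrow loses to Ostley; Ostley loses to Ralston; Dunmore loses to Ostley; Fairlea loses to Ostley; Lomond loses to Jarrow; Ralston loses to Fairlea). The majority relation contains the cycle Jarrow > Lomond > Dunmore > Jarrow, so there is no Condorcet winner.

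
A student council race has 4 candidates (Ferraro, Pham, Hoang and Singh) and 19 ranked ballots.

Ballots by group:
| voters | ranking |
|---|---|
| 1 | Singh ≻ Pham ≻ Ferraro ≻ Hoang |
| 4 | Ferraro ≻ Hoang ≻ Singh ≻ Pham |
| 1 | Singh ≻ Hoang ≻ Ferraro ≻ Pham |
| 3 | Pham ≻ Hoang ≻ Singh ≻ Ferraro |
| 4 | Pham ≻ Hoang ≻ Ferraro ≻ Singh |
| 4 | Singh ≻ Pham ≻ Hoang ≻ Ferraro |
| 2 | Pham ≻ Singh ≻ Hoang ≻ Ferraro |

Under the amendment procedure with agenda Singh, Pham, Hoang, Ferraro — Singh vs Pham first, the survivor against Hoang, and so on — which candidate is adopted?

Round 1: Singh vs Pham — 10–9, Singh advances.
Round 2: Singh vs Hoang — 8–11, Hoang advances.
Round 3: Hoang vs Ferraro — 14–5, Hoang advances.
Hoang survives the agenda.

Hoang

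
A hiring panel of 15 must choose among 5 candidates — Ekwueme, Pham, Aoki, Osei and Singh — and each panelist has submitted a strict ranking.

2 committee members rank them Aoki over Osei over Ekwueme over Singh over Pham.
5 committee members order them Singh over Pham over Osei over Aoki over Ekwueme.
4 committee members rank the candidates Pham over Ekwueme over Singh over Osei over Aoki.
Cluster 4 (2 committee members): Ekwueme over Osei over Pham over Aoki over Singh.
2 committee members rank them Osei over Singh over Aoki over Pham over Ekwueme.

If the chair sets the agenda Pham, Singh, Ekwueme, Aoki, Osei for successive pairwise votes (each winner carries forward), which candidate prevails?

Round 1: Pham vs Singh — 6–9, Singh advances.
Round 2: Singh vs Ekwueme — 7–8, Ekwueme advances.
Round 3: Ekwueme vs Aoki — 6–9, Aoki advances.
Round 4: Aoki vs Osei — 2–13, Osei advances.
Osei survives the agenda.

Osei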